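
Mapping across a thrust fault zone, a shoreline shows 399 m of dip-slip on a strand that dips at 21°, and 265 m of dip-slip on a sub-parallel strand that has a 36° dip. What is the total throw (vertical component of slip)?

299 m

throw_A = 399 × sin(21°) = 143 m
throw_B = 265 × sin(36°) = 155.8 m
total = 143 + 155.8 = 299 m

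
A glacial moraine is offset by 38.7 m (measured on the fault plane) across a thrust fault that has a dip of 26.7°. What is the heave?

34.6 m

heave = dip-slip × cos(dip) = 38.7 m × cos(26.7°) = 34.6 m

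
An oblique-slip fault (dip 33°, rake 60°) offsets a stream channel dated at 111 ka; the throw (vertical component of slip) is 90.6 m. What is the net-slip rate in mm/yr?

1.73 mm/yr

dip-slip = throw / sin(dip) = 90.6 / sin(33°) = 166.3 m
net slip = dip-slip / sin(rake) = 166.3 / sin(60°) = 192.1 m
rate = 192.1 m / 111 ka = 0.00173 m/yr = 1.73 mm/yr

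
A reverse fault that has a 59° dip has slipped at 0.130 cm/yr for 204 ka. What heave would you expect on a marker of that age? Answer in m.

137 m

dip-slip = rate × time = 0.130 cm/yr × 204 ka = 265.2 m
heave = dip-slip × cos(dip) = 265.2 × cos(59°) = 137 m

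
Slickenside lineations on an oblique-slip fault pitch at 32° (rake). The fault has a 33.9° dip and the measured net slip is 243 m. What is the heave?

dip-slip = net slip × sin(rake) = 243 m × sin(32°) = 128.8 m
heave = dip-slip × cos(dip) = 128.8 × cos(33.9°) = 107 m

107 m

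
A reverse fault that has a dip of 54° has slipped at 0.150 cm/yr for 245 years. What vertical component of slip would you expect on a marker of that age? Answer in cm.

dip-slip = rate × time = 0.150 cm/yr × 245 years = 0.3675 m
throw = dip-slip × sin(dip) = 0.3675 × sin(54°) = 0.297 m = 29.7 cm

29.7 cm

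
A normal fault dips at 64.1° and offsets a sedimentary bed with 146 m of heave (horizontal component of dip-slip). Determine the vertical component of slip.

throw = heave × tan(dip) = 146 × tan(64.1°) = 301 m

301 m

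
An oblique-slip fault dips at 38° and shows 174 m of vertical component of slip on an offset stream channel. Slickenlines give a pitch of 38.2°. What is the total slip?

dip-slip = throw / sin(dip) = 174 / sin(38°) = 282.6 m
net slip = dip-slip / sin(rake) = 282.6 / sin(38.2°) = 457 m

457 m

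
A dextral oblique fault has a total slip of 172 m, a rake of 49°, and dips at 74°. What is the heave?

35.8 m

dip-slip = net slip × sin(rake) = 172 m × sin(49°) = 129.8 m
heave = dip-slip × cos(dip) = 129.8 × cos(74°) = 35.8 m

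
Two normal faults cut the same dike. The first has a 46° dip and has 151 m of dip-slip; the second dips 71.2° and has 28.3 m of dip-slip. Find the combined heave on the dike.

114 m

heave_A = 151 × cos(46°) = 104.9 m
heave_B = 28.3 × cos(71.2°) = 9.120 m
total = 104.9 + 9.120 = 114 m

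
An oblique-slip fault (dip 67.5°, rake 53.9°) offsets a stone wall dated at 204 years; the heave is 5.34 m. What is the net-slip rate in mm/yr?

dip-slip = heave / cos(dip) = 5.34 / cos(67.5°) = 13.95 m
net slip = dip-slip / sin(rake) = 13.95 / sin(53.9°) = 17.27 m
rate = 17.27 m / 204 years = 0.0847 m/yr = 84.7 mm/yr

84.7 mm/yr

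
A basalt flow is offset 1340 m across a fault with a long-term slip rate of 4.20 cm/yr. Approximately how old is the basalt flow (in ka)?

31.9 ka

age = offset / rate = 1340 m / (4.20 cm/yr) = 31900 yr = 31.9 ka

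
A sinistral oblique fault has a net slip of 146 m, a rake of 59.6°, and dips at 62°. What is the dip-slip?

dip-slip = net slip × sin(rake) = 146 m × sin(59.6°) = 126 m

126 m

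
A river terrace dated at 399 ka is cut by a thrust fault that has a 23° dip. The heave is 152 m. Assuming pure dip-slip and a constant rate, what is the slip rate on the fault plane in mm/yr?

dip-slip = heave / cos(dip) = 152 m / cos(23°) = 165.1 m
rate = 165.1 m / 399 ka = 0.000414 m/yr = 0.414 mm/yr

0.414 mm/yr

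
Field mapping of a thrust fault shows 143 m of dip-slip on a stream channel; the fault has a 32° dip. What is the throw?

75.8 m

throw = dip-slip × sin(dip) = 143 m × sin(32°) = 75.8 m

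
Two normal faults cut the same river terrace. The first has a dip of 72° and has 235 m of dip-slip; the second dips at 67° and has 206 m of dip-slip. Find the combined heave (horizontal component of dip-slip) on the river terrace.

153 m

heave_A = 235 × cos(72°) = 72.62 m
heave_B = 206 × cos(67°) = 80.49 m
total = 72.62 + 80.49 = 153 m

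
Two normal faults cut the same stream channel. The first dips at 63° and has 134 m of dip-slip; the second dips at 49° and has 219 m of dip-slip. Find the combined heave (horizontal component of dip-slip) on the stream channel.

205 m

heave_A = 134 × cos(63°) = 60.83 m
heave_B = 219 × cos(49°) = 143.7 m
total = 60.83 + 143.7 = 205 m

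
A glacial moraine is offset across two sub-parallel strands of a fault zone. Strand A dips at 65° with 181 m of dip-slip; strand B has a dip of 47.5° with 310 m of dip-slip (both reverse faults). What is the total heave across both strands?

heave_A = 181 × cos(65°) = 76.49 m
heave_B = 310 × cos(47.5°) = 209.4 m
total = 76.49 + 209.4 = 286 m

286 m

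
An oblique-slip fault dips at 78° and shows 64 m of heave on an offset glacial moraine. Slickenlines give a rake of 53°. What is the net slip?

385 m

dip-slip = heave / cos(dip) = 64 / cos(78°) = 307.8 m
net slip = dip-slip / sin(rake) = 307.8 / sin(53°) = 385 m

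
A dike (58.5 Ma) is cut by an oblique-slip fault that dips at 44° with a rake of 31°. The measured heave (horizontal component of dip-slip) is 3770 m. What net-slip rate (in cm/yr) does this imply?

0.0174 cm/yr

dip-slip = heave / cos(dip) = 3770 / cos(44°) = 5241 m
net slip = dip-slip / sin(rake) = 5241 / sin(31°) = 10180 m
rate = 10180 m / 58.5 Ma = 0.000174 m/yr = 0.0174 cm/yr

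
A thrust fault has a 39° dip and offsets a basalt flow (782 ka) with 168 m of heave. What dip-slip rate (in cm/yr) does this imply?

0.0276 cm/yr

dip-slip = heave / cos(dip) = 168 m / cos(39°) = 216.2 m
rate = 216.2 m / 782 ka = 0.000276 m/yr = 0.0276 cm/yr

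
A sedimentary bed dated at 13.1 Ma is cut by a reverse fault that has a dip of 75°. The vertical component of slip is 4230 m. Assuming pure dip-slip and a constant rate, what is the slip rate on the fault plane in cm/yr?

dip-slip = throw / sin(dip) = 4230 m / sin(75°) = 4379 m
rate = 4379 m / 13.1 Ma = 0.000334 m/yr = 0.0334 cm/yr

0.0334 cm/yr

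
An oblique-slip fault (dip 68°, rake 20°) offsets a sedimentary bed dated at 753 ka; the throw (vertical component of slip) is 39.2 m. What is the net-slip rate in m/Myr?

164 m/Myr

dip-slip = throw / sin(dip) = 39.2 / sin(68°) = 42.28 m
net slip = dip-slip / sin(rake) = 42.28 / sin(20°) = 123.6 m
rate = 123.6 m / 753 ka = 0.000164 m/yr = 164 m/Myr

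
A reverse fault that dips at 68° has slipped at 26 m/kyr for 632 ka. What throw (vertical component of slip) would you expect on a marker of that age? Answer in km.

15.2 km

dip-slip = rate × time = 26 m/kyr × 632 ka = 16430 m
throw = dip-slip × sin(dip) = 16430 × sin(68°) = 15200 m = 15.2 km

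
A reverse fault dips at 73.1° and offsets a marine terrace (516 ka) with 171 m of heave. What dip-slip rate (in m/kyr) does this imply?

dip-slip = heave / cos(dip) = 171 m / cos(73.1°) = 588.2 m
rate = 588.2 m / 516 ka = 0.00114 m/yr = 1.14 m/kyr

1.14 m/kyr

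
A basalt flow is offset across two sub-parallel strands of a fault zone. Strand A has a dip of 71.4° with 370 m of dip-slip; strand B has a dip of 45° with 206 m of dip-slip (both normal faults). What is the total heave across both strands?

heave_A = 370 × cos(71.4°) = 118 m
heave_B = 206 × cos(45°) = 145.7 m
total = 118 + 145.7 = 264 m

264 m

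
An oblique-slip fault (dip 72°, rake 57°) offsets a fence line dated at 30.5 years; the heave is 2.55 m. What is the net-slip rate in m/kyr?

dip-slip = heave / cos(dip) = 2.55 / cos(72°) = 8.252 m
net slip = dip-slip / sin(rake) = 8.252 / sin(57°) = 9.839 m
rate = 9.839 m / 30.5 years = 0.323 m/yr = 323 m/kyr

323 m/kyr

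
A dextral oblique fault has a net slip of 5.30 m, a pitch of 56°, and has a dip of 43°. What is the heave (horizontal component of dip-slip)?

3.21 m

dip-slip = net slip × sin(rake) = 5.30 m × sin(56°) = 4.394 m
heave = dip-slip × cos(dip) = 4.394 × cos(43°) = 3.21 m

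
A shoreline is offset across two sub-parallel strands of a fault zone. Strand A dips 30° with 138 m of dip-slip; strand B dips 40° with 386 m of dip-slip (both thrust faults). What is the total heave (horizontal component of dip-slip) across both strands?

heave_A = 138 × cos(30°) = 119.5 m
heave_B = 386 × cos(40°) = 295.7 m
total = 119.5 + 295.7 = 415 m

415 m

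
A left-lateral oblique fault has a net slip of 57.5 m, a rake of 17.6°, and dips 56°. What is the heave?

dip-slip = net slip × sin(rake) = 57.5 m × sin(17.6°) = 17.39 m
heave = dip-slip × cos(dip) = 17.39 × cos(56°) = 9.72 m

9.72 m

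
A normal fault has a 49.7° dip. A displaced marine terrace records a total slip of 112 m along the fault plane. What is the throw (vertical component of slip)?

throw = dip-slip × sin(dip) = 112 m × sin(49.7°) = 85.4 m

85.4 m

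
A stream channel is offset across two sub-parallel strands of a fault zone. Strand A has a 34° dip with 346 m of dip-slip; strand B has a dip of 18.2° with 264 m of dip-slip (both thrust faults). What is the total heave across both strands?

heave_A = 346 × cos(34°) = 286.8 m
heave_B = 264 × cos(18.2°) = 250.8 m
total = 286.8 + 250.8 = 538 m

538 m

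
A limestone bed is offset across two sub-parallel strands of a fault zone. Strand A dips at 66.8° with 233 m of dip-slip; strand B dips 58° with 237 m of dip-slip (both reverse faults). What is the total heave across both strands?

217 m

heave_A = 233 × cos(66.8°) = 91.79 m
heave_B = 237 × cos(58°) = 125.6 m
total = 91.79 + 125.6 = 217 m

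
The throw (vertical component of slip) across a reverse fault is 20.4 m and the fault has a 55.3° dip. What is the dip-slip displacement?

dip-slip = throw / sin(dip) = 20.4 / sin(55.3°) = 24.8 m

24.8 m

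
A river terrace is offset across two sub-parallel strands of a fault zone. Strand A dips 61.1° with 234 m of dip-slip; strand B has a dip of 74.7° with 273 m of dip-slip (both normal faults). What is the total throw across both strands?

throw_A = 234 × sin(61.1°) = 204.9 m
throw_B = 273 × sin(74.7°) = 263.3 m
total = 204.9 + 263.3 = 468 m

468 m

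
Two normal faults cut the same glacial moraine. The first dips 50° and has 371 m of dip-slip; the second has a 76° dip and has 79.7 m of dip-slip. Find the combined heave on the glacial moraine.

heave_A = 371 × cos(50°) = 238.5 m
heave_B = 79.7 × cos(76°) = 19.28 m
total = 238.5 + 19.28 = 258 m

258 m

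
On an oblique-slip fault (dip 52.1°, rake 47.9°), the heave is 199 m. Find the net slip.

437 m

dip-slip = heave / cos(dip) = 199 / cos(52.1°) = 324 m
net slip = dip-slip / sin(rake) = 324 / sin(47.9°) = 437 m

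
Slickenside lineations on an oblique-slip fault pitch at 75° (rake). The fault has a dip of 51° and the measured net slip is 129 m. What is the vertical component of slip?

96.8 m

dip-slip = net slip × sin(rake) = 129 m × sin(75°) = 124.6 m
throw = dip-slip × sin(dip) = 124.6 × sin(51°) = 96.8 m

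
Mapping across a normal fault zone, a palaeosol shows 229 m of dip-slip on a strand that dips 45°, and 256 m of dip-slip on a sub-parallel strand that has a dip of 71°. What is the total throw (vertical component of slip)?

throw_A = 229 × sin(45°) = 161.9 m
throw_B = 256 × sin(71°) = 242.1 m
total = 161.9 + 242.1 = 404 m

404 m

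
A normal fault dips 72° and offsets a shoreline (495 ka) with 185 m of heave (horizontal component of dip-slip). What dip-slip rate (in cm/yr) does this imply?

0.121 cm/yr

dip-slip = heave / cos(dip) = 185 m / cos(72°) = 598.7 m
rate = 598.7 m / 495 ka = 0.00121 m/yr = 0.121 cm/yr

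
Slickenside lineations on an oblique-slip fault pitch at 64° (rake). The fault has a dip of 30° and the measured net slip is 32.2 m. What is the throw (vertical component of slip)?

dip-slip = net slip × sin(rake) = 32.2 m × sin(64°) = 28.94 m
throw = dip-slip × sin(dip) = 28.94 × sin(30°) = 14.5 m

14.5 m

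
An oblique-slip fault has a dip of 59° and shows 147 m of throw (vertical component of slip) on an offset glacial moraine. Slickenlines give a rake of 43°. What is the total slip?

251 m

dip-slip = throw / sin(dip) = 147 / sin(59°) = 171.5 m
net slip = dip-slip / sin(rake) = 171.5 / sin(43°) = 251 m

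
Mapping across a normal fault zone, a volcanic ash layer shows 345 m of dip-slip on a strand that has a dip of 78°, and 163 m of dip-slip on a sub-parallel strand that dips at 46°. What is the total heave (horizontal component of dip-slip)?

heave_A = 345 × cos(78°) = 71.73 m
heave_B = 163 × cos(46°) = 113.2 m
total = 71.73 + 113.2 = 185 m

185 m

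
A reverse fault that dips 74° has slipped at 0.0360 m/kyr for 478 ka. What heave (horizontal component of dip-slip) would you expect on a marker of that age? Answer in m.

dip-slip = rate × time = 0.0360 m/kyr × 478 ka = 17.21 m
heave = dip-slip × cos(dip) = 17.21 × cos(74°) = 4.74 m

4.74 m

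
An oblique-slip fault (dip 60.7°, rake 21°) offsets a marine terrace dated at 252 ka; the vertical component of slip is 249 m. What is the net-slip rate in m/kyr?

dip-slip = throw / sin(dip) = 249 / sin(60.7°) = 285.5 m
net slip = dip-slip / sin(rake) = 285.5 / sin(21°) = 796.7 m
rate = 796.7 m / 252 ka = 0.00316 m/yr = 3.16 m/kyr

3.16 m/kyr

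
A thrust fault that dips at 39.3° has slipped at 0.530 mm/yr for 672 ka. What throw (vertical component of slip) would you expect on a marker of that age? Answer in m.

226 m

dip-slip = rate × time = 0.530 mm/yr × 672 ka = 356.2 m
throw = dip-slip × sin(dip) = 356.2 × sin(39.3°) = 226 m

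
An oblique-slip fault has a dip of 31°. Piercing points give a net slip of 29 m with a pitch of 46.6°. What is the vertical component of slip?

dip-slip = net slip × sin(rake) = 29 m × sin(46.6°) = 21.07 m
throw = dip-slip × sin(dip) = 21.07 × sin(31°) = 10.9 m

10.9 m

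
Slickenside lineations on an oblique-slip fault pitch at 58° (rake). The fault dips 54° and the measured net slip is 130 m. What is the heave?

64.8 m

dip-slip = net slip × sin(rake) = 130 m × sin(58°) = 110.2 m
heave = dip-slip × cos(dip) = 110.2 × cos(54°) = 64.8 m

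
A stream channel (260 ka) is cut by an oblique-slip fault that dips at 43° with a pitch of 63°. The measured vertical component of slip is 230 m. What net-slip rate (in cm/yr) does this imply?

dip-slip = throw / sin(dip) = 230 / sin(43°) = 337.2 m
net slip = dip-slip / sin(rake) = 337.2 / sin(63°) = 378.5 m
rate = 378.5 m / 260 ka = 0.00146 m/yr = 0.146 cm/yr

0.146 cm/yr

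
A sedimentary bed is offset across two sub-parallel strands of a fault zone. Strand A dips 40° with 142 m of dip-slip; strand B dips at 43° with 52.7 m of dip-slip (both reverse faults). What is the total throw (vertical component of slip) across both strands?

throw_A = 142 × sin(40°) = 91.28 m
throw_B = 52.7 × sin(43°) = 35.94 m
total = 91.28 + 35.94 = 127 m

127 m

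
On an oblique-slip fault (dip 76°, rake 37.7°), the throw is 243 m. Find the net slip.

dip-slip = throw / sin(dip) = 243 / sin(76°) = 250.4 m
net slip = dip-slip / sin(rake) = 250.4 / sin(37.7°) = 410 m

410 m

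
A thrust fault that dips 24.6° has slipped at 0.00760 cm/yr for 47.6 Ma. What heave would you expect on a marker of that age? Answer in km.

3.29 km

dip-slip = rate × time = 0.00760 cm/yr × 47.6 Ma = 3618 m
heave = dip-slip × cos(dip) = 3618 × cos(24.6°) = 3290 m = 3.29 km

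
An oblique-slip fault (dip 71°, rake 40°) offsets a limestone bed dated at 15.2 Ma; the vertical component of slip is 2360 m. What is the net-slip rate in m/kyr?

0.255 m/kyr

dip-slip = throw / sin(dip) = 2360 / sin(71°) = 2496 m
net slip = dip-slip / sin(rake) = 2496 / sin(40°) = 3883 m
rate = 3883 m / 15.2 Ma = 0.000255 m/yr = 0.255 m/kyr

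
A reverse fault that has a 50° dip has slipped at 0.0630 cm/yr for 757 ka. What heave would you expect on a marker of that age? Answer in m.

307 m

dip-slip = rate × time = 0.0630 cm/yr × 757 ka = 476.9 m
heave = dip-slip × cos(dip) = 476.9 × cos(50°) = 307 m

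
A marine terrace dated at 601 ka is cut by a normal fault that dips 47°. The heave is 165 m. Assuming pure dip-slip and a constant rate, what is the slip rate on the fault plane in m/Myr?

403 m/Myr

dip-slip = heave / cos(dip) = 165 m / cos(47°) = 241.9 m
rate = 241.9 m / 601 ka = 0.000403 m/yr = 403 m/Myr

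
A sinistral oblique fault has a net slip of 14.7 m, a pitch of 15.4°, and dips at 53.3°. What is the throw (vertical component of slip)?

3.13 m

dip-slip = net slip × sin(rake) = 14.7 m × sin(15.4°) = 3.904 m
throw = dip-slip × sin(dip) = 3.904 × sin(53.3°) = 3.13 m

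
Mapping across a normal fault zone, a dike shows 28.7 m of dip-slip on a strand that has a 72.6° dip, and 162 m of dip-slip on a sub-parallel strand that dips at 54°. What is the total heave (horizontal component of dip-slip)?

104 m

heave_A = 28.7 × cos(72.6°) = 8.582 m
heave_B = 162 × cos(54°) = 95.22 m
total = 8.582 + 95.22 = 104 m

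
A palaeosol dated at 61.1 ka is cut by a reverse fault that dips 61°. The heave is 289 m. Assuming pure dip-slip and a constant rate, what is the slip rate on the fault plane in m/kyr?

9.76 m/kyr

dip-slip = heave / cos(dip) = 289 m / cos(61°) = 596.1 m
rate = 596.1 m / 61.1 ka = 0.00976 m/yr = 9.76 m/kyr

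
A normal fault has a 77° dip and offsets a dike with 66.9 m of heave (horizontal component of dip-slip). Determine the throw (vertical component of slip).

290 m

throw = heave × tan(dip) = 66.9 × tan(77°) = 290 m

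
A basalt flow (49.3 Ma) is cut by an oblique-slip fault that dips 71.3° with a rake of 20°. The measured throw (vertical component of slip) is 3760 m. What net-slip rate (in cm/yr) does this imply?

0.0235 cm/yr

dip-slip = throw / sin(dip) = 3760 / sin(71.3°) = 3970 m
net slip = dip-slip / sin(rake) = 3970 / sin(20°) = 11610 m
rate = 11610 m / 49.3 Ma = 0.000235 m/yr = 0.0235 cm/yr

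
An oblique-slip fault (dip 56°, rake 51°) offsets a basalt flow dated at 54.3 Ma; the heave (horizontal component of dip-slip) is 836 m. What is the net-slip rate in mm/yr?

dip-slip = heave / cos(dip) = 836 / cos(56°) = 1495 m
net slip = dip-slip / sin(rake) = 1495 / sin(51°) = 1924 m
rate = 1924 m / 54.3 Ma = 0.0000354 m/yr = 0.0354 mm/yr

0.0354 mm/yr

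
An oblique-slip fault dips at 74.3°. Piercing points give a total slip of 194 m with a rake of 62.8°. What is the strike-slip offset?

strike-slip = net slip × cos(rake) = 194 m × cos(62.8°) = 88.7 m

88.7 m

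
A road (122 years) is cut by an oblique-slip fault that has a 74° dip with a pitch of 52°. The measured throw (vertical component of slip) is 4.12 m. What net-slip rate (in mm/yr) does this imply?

44.6 mm/yr

dip-slip = throw / sin(dip) = 4.12 / sin(74°) = 4.286 m
net slip = dip-slip / sin(rake) = 4.286 / sin(52°) = 5.439 m
rate = 5.439 m / 122 years = 0.0446 m/yr = 44.6 mm/yr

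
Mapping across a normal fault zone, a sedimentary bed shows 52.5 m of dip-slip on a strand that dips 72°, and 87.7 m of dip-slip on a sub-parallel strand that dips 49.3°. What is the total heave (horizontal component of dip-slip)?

heave_A = 52.5 × cos(72°) = 16.22 m
heave_B = 87.7 × cos(49.3°) = 57.19 m
total = 16.22 + 57.19 = 73.4 m

73.4 m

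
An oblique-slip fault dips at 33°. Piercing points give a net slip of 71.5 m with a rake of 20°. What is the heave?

dip-slip = net slip × sin(rake) = 71.5 m × sin(20°) = 24.45 m
heave = dip-slip × cos(dip) = 24.45 × cos(33°) = 20.5 m

20.5 m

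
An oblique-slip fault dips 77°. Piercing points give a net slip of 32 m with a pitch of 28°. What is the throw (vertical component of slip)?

dip-slip = net slip × sin(rake) = 32 m × sin(28°) = 15.02 m
throw = dip-slip × sin(dip) = 15.02 × sin(77°) = 14.6 m

14.6 m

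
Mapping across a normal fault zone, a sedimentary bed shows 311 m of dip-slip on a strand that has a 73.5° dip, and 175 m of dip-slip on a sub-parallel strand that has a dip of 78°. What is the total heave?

125 m

heave_A = 311 × cos(73.5°) = 88.33 m
heave_B = 175 × cos(78°) = 36.38 m
total = 88.33 + 36.38 = 125 m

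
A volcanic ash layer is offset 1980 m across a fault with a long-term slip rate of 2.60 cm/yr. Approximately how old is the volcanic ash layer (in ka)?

76.2 ka

age = offset / rate = 1980 m / (2.60 cm/yr) = 76200 yr = 76.2 ka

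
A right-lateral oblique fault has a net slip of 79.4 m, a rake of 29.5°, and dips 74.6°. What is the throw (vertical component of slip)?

37.7 m

dip-slip = net slip × sin(rake) = 79.4 m × sin(29.5°) = 39.10 m
throw = dip-slip × sin(dip) = 39.10 × sin(74.6°) = 37.7 m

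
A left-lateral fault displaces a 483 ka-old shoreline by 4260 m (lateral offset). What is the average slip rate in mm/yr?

rate = 4260 m / 483 ka = 0.00882 m/yr = 8.82 mm/yr

8.82 mm/yr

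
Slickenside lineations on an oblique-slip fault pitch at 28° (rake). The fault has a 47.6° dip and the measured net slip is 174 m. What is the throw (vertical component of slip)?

dip-slip = net slip × sin(rake) = 174 m × sin(28°) = 81.69 m
throw = dip-slip × sin(dip) = 81.69 × sin(47.6°) = 60.3 m

60.3 m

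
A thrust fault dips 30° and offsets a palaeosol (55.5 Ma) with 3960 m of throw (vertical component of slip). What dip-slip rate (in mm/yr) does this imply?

dip-slip = throw / sin(dip) = 3960 m / sin(30°) = 7920 m
rate = 7920 m / 55.5 Ma = 0.000143 m/yr = 0.143 mm/yr

0.143 mm/yr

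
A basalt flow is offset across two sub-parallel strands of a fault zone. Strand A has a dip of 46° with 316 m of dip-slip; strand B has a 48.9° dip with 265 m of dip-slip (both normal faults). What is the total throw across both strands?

427 m

throw_A = 316 × sin(46°) = 227.3 m
throw_B = 265 × sin(48.9°) = 199.7 m
total = 227.3 + 199.7 = 427 m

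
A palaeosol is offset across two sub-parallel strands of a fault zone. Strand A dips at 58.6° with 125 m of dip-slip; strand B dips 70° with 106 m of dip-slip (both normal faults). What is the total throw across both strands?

206 m

throw_A = 125 × sin(58.6°) = 106.7 m
throw_B = 106 × sin(70°) = 99.61 m
total = 106.7 + 99.61 = 206 m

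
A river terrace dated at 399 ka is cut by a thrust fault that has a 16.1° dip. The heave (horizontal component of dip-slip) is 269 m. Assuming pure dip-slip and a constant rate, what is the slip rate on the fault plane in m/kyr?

0.702 m/kyr

dip-slip = heave / cos(dip) = 269 m / cos(16.1°) = 280 m
rate = 280 m / 399 ka = 0.000702 m/yr = 0.702 m/kyr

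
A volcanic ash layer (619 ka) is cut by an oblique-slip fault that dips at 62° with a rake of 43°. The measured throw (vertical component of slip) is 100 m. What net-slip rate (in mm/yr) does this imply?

0.268 mm/yr

dip-slip = throw / sin(dip) = 100 / sin(62°) = 113.3 m
net slip = dip-slip / sin(rake) = 113.3 / sin(43°) = 166.1 m
rate = 166.1 m / 619 ka = 0.000268 m/yr = 0.268 mm/yr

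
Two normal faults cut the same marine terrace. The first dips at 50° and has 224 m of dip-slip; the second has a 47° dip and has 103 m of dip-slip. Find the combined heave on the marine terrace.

heave_A = 224 × cos(50°) = 144 m
heave_B = 103 × cos(47°) = 70.25 m
total = 144 + 70.25 = 214 m

214 m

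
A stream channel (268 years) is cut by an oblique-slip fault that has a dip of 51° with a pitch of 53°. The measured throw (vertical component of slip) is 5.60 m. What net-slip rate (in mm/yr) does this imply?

dip-slip = throw / sin(dip) = 5.60 / sin(51°) = 7.206 m
net slip = dip-slip / sin(rake) = 7.206 / sin(53°) = 9.023 m
rate = 9.023 m / 268 years = 0.0337 m/yr = 33.7 mm/yr

33.7 mm/yr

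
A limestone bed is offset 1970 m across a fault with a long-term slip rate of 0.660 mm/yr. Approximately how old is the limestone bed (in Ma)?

age = offset / rate = 1970 m / (0.660 mm/yr) = 2.98e+06 yr = 2.98 Ma

2.98 Ma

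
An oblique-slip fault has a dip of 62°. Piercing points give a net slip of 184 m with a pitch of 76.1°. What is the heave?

83.9 m

dip-slip = net slip × sin(rake) = 184 m × sin(76.1°) = 178.6 m
heave = dip-slip × cos(dip) = 178.6 × cos(62°) = 83.9 m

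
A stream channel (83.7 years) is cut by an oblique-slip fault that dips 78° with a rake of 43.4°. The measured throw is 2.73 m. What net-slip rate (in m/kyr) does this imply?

48.5 m/kyr

dip-slip = throw / sin(dip) = 2.73 / sin(78°) = 2.791 m
net slip = dip-slip / sin(rake) = 2.791 / sin(43.4°) = 4.062 m
rate = 4.062 m / 83.7 years = 0.0485 m/yr = 48.5 m/kyr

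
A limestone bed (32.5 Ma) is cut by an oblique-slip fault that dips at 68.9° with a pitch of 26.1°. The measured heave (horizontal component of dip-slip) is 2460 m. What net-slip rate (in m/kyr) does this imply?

dip-slip = heave / cos(dip) = 2460 / cos(68.9°) = 6833 m
net slip = dip-slip / sin(rake) = 6833 / sin(26.1°) = 15530 m
rate = 15530 m / 32.5 Ma = 0.000478 m/yr = 0.478 m/kyr

0.478 m/kyr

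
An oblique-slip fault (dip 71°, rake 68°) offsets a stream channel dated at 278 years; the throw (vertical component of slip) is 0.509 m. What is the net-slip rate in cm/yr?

dip-slip = throw / sin(dip) = 0.509 / sin(71°) = 0.5383 m
net slip = dip-slip / sin(rake) = 0.5383 / sin(68°) = 0.5806 m
rate = 0.5806 m / 278 years = 0.00209 m/yr = 0.209 cm/yr

0.209 cm/yr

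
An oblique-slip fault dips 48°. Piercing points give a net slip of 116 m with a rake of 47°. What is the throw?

dip-slip = net slip × sin(rake) = 116 m × sin(47°) = 84.84 m
throw = dip-slip × sin(dip) = 84.84 × sin(48°) = 63 m

63 m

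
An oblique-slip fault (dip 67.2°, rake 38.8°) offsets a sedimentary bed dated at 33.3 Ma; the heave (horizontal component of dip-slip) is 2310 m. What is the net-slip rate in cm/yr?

0.0286 cm/yr

dip-slip = heave / cos(dip) = 2310 / cos(67.2°) = 5961 m
net slip = dip-slip / sin(rake) = 5961 / sin(38.8°) = 9513 m
rate = 9513 m / 33.3 Ma = 0.000286 m/yr = 0.0286 cm/yr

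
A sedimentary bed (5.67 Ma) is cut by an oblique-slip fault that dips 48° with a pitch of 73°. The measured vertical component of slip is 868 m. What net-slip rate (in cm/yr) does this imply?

dip-slip = throw / sin(dip) = 868 / sin(48°) = 1168 m
net slip = dip-slip / sin(rake) = 1168 / sin(73°) = 1221 m
rate = 1221 m / 5.67 Ma = 0.000215 m/yr = 0.0215 cm/yr

0.0215 cm/yr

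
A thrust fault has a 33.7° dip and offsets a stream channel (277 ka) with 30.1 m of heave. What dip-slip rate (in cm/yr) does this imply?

0.0131 cm/yr

dip-slip = heave / cos(dip) = 30.1 m / cos(33.7°) = 36.18 m
rate = 36.18 m / 277 ka = 0.000131 m/yr = 0.0131 cm/yr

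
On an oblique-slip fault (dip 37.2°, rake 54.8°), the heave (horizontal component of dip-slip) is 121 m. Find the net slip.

dip-slip = heave / cos(dip) = 121 / cos(37.2°) = 151.9 m
net slip = dip-slip / sin(rake) = 151.9 / sin(54.8°) = 186 m

186 m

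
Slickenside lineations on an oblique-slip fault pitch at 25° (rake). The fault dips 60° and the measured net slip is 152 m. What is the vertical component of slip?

dip-slip = net slip × sin(rake) = 152 m × sin(25°) = 64.24 m
throw = dip-slip × sin(dip) = 64.24 × sin(60°) = 55.6 m

55.6 m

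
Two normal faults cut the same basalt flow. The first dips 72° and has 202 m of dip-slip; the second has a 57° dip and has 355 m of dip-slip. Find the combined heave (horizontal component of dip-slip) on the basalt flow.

256 m

heave_A = 202 × cos(72°) = 62.42 m
heave_B = 355 × cos(57°) = 193.3 m
total = 62.42 + 193.3 = 256 m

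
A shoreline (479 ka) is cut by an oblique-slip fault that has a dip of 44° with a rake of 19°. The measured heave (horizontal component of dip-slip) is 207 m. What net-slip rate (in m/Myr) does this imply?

1850 m/Myr

dip-slip = heave / cos(dip) = 207 / cos(44°) = 287.8 m
net slip = dip-slip / sin(rake) = 287.8 / sin(19°) = 883.9 m
rate = 883.9 m / 479 ka = 0.00185 m/yr = 1850 m/Myr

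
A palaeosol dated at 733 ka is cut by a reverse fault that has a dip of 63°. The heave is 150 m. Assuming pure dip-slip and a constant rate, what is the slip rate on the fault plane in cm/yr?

dip-slip = heave / cos(dip) = 150 m / cos(63°) = 330.4 m
rate = 330.4 m / 733 ka = 0.000451 m/yr = 0.0451 cm/yr

0.0451 cm/yr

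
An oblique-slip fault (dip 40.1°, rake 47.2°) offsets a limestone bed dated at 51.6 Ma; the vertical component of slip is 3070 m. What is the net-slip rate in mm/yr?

0.126 mm/yr

dip-slip = throw / sin(dip) = 3070 / sin(40.1°) = 4766 m
net slip = dip-slip / sin(rake) = 4766 / sin(47.2°) = 6496 m
rate = 6496 m / 51.6 Ma = 0.000126 m/yr = 0.126 mm/yr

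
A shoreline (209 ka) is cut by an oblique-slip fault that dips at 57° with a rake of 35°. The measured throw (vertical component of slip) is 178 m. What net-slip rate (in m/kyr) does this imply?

dip-slip = throw / sin(dip) = 178 / sin(57°) = 212.2 m
net slip = dip-slip / sin(rake) = 212.2 / sin(35°) = 370 m
rate = 370 m / 209 ka = 0.00177 m/yr = 1.77 m/kyr

1.77 m/kyr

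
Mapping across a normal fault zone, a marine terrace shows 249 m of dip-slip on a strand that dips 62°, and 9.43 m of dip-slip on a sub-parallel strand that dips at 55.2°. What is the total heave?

122 m

heave_A = 249 × cos(62°) = 116.9 m
heave_B = 9.43 × cos(55.2°) = 5.382 m
total = 116.9 + 5.382 = 122 m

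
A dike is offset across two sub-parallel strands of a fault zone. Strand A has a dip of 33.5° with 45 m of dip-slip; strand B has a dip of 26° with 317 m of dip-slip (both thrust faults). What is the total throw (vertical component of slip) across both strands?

164 m

throw_A = 45 × sin(33.5°) = 24.84 m
throw_B = 317 × sin(26°) = 139 m
total = 24.84 + 139 = 164 m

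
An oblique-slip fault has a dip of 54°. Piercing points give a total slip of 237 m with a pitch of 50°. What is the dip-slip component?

dip-slip = net slip × sin(rake) = 237 m × sin(50°) = 182 m

182 m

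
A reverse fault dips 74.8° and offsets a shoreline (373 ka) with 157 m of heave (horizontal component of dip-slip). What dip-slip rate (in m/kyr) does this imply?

dip-slip = heave / cos(dip) = 157 m / cos(74.8°) = 598.8 m
rate = 598.8 m / 373 ka = 0.00161 m/yr = 1.61 m/kyr

1.61 m/kyr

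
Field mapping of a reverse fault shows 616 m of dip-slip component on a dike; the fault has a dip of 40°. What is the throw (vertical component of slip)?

throw = dip-slip × sin(dip) = 616 m × sin(40°) = 396 m

396 m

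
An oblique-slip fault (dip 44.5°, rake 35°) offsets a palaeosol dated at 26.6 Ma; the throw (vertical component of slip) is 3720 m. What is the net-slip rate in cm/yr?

dip-slip = throw / sin(dip) = 3720 / sin(44.5°) = 5307 m
net slip = dip-slip / sin(rake) = 5307 / sin(35°) = 9253 m
rate = 9253 m / 26.6 Ma = 0.000348 m/yr = 0.0348 cm/yr

0.0348 cm/yr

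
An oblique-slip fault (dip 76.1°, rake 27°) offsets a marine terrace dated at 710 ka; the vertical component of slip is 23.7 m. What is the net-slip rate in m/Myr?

dip-slip = throw / sin(dip) = 23.7 / sin(76.1°) = 24.41 m
net slip = dip-slip / sin(rake) = 24.41 / sin(27°) = 53.78 m
rate = 53.78 m / 710 ka = 0.0000757 m/yr = 75.7 m/Myr

75.7 m/Myr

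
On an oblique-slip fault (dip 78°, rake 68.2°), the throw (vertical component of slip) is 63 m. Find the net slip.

69.4 m

dip-slip = throw / sin(dip) = 63 / sin(78°) = 64.41 m
net slip = dip-slip / sin(rake) = 64.41 / sin(68.2°) = 69.4 m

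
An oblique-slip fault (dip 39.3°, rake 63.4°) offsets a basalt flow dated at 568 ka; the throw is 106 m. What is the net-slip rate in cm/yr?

dip-slip = throw / sin(dip) = 106 / sin(39.3°) = 167.4 m
net slip = dip-slip / sin(rake) = 167.4 / sin(63.4°) = 187.2 m
rate = 187.2 m / 568 ka = 0.000330 m/yr = 0.0330 cm/yr

0.0330 cm/yr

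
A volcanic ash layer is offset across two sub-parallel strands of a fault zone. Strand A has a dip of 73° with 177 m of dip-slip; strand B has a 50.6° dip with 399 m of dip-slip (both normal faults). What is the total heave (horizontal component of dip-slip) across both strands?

305 m

heave_A = 177 × cos(73°) = 51.75 m
heave_B = 399 × cos(50.6°) = 253.3 m
total = 51.75 + 253.3 = 305 m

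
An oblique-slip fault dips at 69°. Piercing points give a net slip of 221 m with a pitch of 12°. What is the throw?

42.9 m

dip-slip = net slip × sin(rake) = 221 m × sin(12°) = 45.95 m
throw = dip-slip × sin(dip) = 45.95 × sin(69°) = 42.9 m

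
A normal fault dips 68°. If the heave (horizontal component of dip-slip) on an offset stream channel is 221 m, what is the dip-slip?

dip-slip = heave / cos(dip) = 221 / cos(68°) = 590 m

590 m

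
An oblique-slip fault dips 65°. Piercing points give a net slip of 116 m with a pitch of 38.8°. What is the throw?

65.9 m

dip-slip = net slip × sin(rake) = 116 m × sin(38.8°) = 72.69 m
throw = dip-slip × sin(dip) = 72.69 × sin(65°) = 65.9 m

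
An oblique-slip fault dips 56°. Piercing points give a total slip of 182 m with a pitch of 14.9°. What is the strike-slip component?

strike-slip = net slip × cos(rake) = 182 m × cos(14.9°) = 176 m

176 m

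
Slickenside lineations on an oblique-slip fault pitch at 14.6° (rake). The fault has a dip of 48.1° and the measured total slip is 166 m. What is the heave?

dip-slip = net slip × sin(rake) = 166 m × sin(14.6°) = 41.84 m
heave = dip-slip × cos(dip) = 41.84 × cos(48.1°) = 27.9 m

27.9 m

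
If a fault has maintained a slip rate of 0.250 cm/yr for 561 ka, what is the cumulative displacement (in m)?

slip = rate × time = 0.250 cm/yr × 561 ka = 1400 m

1400 m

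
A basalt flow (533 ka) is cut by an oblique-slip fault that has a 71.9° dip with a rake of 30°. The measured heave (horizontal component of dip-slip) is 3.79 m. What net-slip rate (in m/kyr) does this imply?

0.0458 m/kyr

dip-slip = heave / cos(dip) = 3.79 / cos(71.9°) = 12.20 m
net slip = dip-slip / sin(rake) = 12.20 / sin(30°) = 24.40 m
rate = 24.40 m / 533 ka = 0.0000458 m/yr = 0.0458 m/kyr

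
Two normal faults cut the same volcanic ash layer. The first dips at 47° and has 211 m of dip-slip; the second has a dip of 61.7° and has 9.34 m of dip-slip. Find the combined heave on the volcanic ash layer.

148 m

heave_A = 211 × cos(47°) = 143.9 m
heave_B = 9.34 × cos(61.7°) = 4.428 m
total = 143.9 + 4.428 = 148 m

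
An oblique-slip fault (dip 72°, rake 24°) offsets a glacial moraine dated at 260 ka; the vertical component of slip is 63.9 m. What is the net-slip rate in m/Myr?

dip-slip = throw / sin(dip) = 63.9 / sin(72°) = 67.19 m
net slip = dip-slip / sin(rake) = 67.19 / sin(24°) = 165.2 m
rate = 165.2 m / 260 ka = 0.000635 m/yr = 635 m/Myr

635 m/Myr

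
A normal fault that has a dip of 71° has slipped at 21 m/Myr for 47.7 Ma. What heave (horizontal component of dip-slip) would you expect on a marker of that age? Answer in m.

dip-slip = rate × time = 21 m/Myr × 47.7 Ma = 1002 m
heave = dip-slip × cos(dip) = 1002 × cos(71°) = 326 m

326 m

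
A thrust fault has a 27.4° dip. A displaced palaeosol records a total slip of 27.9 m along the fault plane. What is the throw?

12.8 m

throw = dip-slip × sin(dip) = 27.9 m × sin(27.4°) = 12.8 m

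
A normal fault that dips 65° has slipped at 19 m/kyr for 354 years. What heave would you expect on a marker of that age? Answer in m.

2.84 m

dip-slip = rate × time = 19 m/kyr × 354 years = 6.726 m
heave = dip-slip × cos(dip) = 6.726 × cos(65°) = 2.84 m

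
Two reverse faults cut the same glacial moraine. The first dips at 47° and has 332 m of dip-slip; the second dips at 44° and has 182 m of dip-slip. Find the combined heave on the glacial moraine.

heave_A = 332 × cos(47°) = 226.4 m
heave_B = 182 × cos(44°) = 130.9 m
total = 226.4 + 130.9 = 357 m

357 m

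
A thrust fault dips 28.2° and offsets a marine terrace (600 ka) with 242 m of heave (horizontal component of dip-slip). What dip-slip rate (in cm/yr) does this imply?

dip-slip = heave / cos(dip) = 242 m / cos(28.2°) = 274.6 m
rate = 274.6 m / 600 ka = 0.000458 m/yr = 0.0458 cm/yr

0.0458 cm/yr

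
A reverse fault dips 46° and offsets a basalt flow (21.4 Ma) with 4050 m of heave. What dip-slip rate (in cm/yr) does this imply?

dip-slip = heave / cos(dip) = 4050 m / cos(46°) = 5830 m
rate = 5830 m / 21.4 Ma = 0.000272 m/yr = 0.0272 cm/yr

0.0272 cm/yr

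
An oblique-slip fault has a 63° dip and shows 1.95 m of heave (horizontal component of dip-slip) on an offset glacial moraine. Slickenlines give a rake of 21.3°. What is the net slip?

11.8 m

dip-slip = heave / cos(dip) = 1.95 / cos(63°) = 4.295 m
net slip = dip-slip / sin(rake) = 4.295 / sin(21.3°) = 11.8 m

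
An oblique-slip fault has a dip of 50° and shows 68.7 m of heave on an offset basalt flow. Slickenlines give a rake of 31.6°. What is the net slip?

204 m

dip-slip = heave / cos(dip) = 68.7 / cos(50°) = 106.9 m
net slip = dip-slip / sin(rake) = 106.9 / sin(31.6°) = 204 m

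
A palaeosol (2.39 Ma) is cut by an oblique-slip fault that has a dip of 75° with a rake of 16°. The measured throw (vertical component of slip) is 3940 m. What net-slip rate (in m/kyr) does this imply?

dip-slip = throw / sin(dip) = 3940 / sin(75°) = 4079 m
net slip = dip-slip / sin(rake) = 4079 / sin(16°) = 14800 m
rate = 14800 m / 2.39 Ma = 0.00619 m/yr = 6.19 m/kyr

6.19 m/kyr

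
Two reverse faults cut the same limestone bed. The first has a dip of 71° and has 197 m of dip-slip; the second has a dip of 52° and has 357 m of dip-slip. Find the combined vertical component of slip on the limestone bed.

throw_A = 197 × sin(71°) = 186.3 m
throw_B = 357 × sin(52°) = 281.3 m
total = 186.3 + 281.3 = 468 m

468 m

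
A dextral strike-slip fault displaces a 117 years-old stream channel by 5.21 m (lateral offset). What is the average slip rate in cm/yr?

4.45 cm/yr

rate = 5.21 m / 117 years = 0.0445 m/yr = 4.45 cm/yr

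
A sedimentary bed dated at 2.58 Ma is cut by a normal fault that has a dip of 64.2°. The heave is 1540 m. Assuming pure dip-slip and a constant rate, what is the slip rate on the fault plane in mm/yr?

dip-slip = heave / cos(dip) = 1540 m / cos(64.2°) = 3538 m
rate = 3538 m / 2.58 Ma = 0.00137 m/yr = 1.37 mm/yr

1.37 mm/yr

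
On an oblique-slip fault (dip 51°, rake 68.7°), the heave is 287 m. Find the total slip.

489 m

dip-slip = heave / cos(dip) = 287 / cos(51°) = 456 m
net slip = dip-slip / sin(rake) = 456 / sin(68.7°) = 489 m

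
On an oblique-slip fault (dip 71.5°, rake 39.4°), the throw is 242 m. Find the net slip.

dip-slip = throw / sin(dip) = 242 / sin(71.5°) = 255.2 m
net slip = dip-slip / sin(rake) = 255.2 / sin(39.4°) = 402 m

402 m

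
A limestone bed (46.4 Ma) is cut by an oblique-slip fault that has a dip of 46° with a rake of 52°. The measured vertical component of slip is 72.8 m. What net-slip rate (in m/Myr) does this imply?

dip-slip = throw / sin(dip) = 72.8 / sin(46°) = 101.2 m
net slip = dip-slip / sin(rake) = 101.2 / sin(52°) = 128.4 m
rate = 128.4 m / 46.4 Ma = 0.00000277 m/yr = 2.77 m/Myr

2.77 m/Myr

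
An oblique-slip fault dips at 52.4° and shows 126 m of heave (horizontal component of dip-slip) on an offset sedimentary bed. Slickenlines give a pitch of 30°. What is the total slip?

413 m

dip-slip = heave / cos(dip) = 126 / cos(52.4°) = 206.5 m
net slip = dip-slip / sin(rake) = 206.5 / sin(30°) = 413 m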